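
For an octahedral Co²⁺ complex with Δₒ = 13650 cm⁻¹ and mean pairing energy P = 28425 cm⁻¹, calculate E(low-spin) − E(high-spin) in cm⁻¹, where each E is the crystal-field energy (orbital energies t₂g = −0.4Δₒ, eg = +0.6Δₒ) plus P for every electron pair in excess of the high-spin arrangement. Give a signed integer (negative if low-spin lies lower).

Co sits in group 9; removing 2 electrons leaves Co²⁺ with 9 − 2 = 7 d electrons.
High-spin d⁷ fills as t₂g⁵ eg² with CFSE 5(−0.4) + 2(+0.6) = -0.8Δₒ = -10920 cm⁻¹.
Low-spin: t₂g⁶ eg¹, orbital CFSE = -1.8Δₒ = -24570 cm⁻¹; plus 1 excess pair × P = +28425 cm⁻¹; total 3855 cm⁻¹.
Thus E(LS) − E(HS) = 14775 cm⁻¹.

14775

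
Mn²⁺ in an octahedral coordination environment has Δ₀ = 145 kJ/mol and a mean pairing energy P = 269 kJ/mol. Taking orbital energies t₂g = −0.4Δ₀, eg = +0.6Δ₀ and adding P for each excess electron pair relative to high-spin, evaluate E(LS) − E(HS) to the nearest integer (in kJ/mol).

248

Mn is in group 7, so Mn²⁺ is d⁵ (7 − 2 = 5).
High-spin: t₂g³ eg², CFSE = 0.0Δ₀ = 0 kJ/mol.
Low-spin t₂g⁵ eg⁰ gives -2.0Δ₀ = -290 kJ/mol, but forming 2 extra pairs costs 2P = 538 kJ/mol, so E(LS) = -290 + 538 = 248 kJ/mol.
Thus E(LS) − E(HS) = 248 kJ/mol.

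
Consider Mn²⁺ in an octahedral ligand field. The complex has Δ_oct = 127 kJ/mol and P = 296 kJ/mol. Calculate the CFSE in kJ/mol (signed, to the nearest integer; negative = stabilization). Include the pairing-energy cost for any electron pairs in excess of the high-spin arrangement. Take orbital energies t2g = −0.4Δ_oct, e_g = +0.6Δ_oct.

0

Mn²⁺: group 7, so d-count = 7 − 2 = 5.
Δ_oct < P, so pairing is avoided: the ground state is high-spin.
Filling d⁵ accordingly: t2g^3 e_g^2.
Orbital CFSE = 0.0Δ_oct = 0.0 × 127 = 0 kJ/mol.
High-spin has no excess pairs, so no pairing correction applies.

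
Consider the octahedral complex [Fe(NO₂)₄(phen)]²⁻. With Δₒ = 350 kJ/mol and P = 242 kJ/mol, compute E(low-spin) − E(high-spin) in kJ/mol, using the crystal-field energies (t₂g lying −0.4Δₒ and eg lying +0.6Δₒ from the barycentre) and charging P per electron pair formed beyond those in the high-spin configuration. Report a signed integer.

-216

Ligand charges: 4×(-1) from NO₂⁻ and 1×(+0) from phen sum to -4; with overall charge -2, Fe is +2.
Fe is in group 8, so Fe²⁺ is d⁶ (8 − 2 = 6).
High-spin d⁶ fills as t₂g⁴ eg² with CFSE 4(−0.4) + 2(+0.6) = -0.4Δₒ = -140 kJ/mol.
Low-spin t₂g⁶ eg⁰ gives -2.4Δₒ = -840 kJ/mol, but forming 2 extra pairs costs 2P = 484 kJ/mol, so E(LS) = -840 + 484 = -356 kJ/mol.
Thus E(LS) − E(HS) = -216 kJ/mol.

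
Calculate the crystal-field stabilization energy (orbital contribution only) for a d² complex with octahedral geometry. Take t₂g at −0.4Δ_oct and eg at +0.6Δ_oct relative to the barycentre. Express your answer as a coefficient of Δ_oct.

-0.8 Δ_oct

Configuration: t₂g² eg⁰.
CFSE = 2(-0.4Δ_oct) + 0(0.6Δ_oct) = -0.8Δ_oct + 0.0Δ_oct = -0.8Δ_oct.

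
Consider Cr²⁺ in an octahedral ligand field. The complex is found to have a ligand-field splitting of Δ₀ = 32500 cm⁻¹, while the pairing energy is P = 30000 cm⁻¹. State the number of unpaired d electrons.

Group 6 minus oxidation state +2 gives a d⁴ configuration for Cr²⁺.
Δ₀ > P, so pairing is preferred: the ground state is low-spin.
Filling d⁴ accordingly: t2g^4 e_g^0.
Unpaired electrons: 2.

2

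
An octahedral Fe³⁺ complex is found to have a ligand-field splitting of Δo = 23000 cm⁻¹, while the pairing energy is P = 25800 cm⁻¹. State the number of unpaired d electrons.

Fe is in group 8, so Fe³⁺ is d⁵ (8 − 3 = 5).
Δo < P, so pairing is avoided: the ground state is high-spin.
That gives t₂g³ eg².
Unpaired electrons: 5.

5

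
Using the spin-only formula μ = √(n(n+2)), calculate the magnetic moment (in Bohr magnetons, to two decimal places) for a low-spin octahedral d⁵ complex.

Configuration: t2g^5 e_g^0 → 1 unpaired electron.
μ(spin-only) = √[1(1+2)] = √3 ≈ 1.73 Bohr magnetons.

1.73 Bohr magnetons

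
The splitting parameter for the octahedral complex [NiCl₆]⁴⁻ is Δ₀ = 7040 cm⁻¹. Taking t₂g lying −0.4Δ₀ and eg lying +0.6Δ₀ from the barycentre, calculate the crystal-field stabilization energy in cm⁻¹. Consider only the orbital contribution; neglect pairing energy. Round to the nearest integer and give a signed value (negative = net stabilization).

Each Cl⁻ contributes -1; 6 × (-1) = -6. With overall charge -4, Ni is in the +2 oxidation state.
Ni²⁺: group 10, so d-count = 10 − 2 = 8.
Electron filling gives t₂g⁶ eg².
CFSE(orbital) = 6×(-0.4Δ₀) + 2×(0.6Δ₀) = -1.2Δ₀; with Δ₀ = 7040 cm⁻¹ that is -8448 cm⁻¹.

-8448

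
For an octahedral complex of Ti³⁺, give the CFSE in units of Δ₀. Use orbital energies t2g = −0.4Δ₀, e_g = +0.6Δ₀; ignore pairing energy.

-0.4 Δ₀

Ti is in group 4, so Ti³⁺ is d¹ (4 − 3 = 1).
Configuration: t2g^1 e_g^0.
CFSE = 1(-0.4Δ₀) + 0(0.6Δ₀) = -0.4Δ₀ + 0.0Δ₀ = -0.4Δ₀.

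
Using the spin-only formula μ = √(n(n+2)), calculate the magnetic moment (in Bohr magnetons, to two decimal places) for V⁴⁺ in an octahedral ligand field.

V is in group 5, so V⁴⁺ is d¹ (5 − 4 = 1).
For octahedral d¹ the high- and low-spin configurations coincide.
Configuration: t2g^1 e_g^0 → 1 unpaired electron.
μ(spin-only) = √[1(1+2)] = √3 ≈ 1.73 Bohr magnetons.

1.73 Bohr magnetons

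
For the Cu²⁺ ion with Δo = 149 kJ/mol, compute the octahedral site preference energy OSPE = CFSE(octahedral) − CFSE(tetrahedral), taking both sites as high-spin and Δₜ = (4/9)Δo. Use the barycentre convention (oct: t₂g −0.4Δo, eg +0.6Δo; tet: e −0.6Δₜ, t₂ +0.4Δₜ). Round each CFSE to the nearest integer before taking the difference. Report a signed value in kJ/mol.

-63

Cu is in group 11, so Cu²⁺ is d⁹ (11 − 2 = 9).
Octahedral (high-spin): t2g^6 e_g^3, CFSE = 6(−0.4) + 3(+0.6) = -0.6Δo = -0.6 × 149 = -89 kJ/mol.
Tetrahedral: e^4 t2^5, CFSE = 4(−0.6) + 5(+0.4) = -0.4Δₜ = -0.4 × (4/9) × 149 = -26 kJ/mol.
OSPE = CFSE(oct) − CFSE(tet) = -89 − (-26) = -63 kJ/mol.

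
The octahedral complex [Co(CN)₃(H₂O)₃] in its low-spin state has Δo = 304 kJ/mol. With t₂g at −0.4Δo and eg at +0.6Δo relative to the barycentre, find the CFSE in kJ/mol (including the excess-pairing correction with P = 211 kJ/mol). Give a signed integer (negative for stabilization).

-308

Ligand charges: 3×(-1) from CN⁻ and 3×(+0) from H₂O sum to -3; with overall charge +0, Co is +3.
Co³⁺: group 9, so d-count = 9 − 3 = 6.
Configuration: t₂g⁶ eg⁰.
Orbital CFSE = 6(-0.4) + 0(0.6) = -2.4Δo = -2.4 × 304 = -730 kJ/mol.
Relative to high-spin t₂g⁴ eg² (1 paired), the low-spin configuration has 2 additional pairs, contributing +2 × 211 = +422 kJ/mol.
Net CFSE = -730 + 422 = -308 kJ/mol.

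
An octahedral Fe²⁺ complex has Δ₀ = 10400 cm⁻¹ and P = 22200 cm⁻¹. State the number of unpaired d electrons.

4

Group 8 minus oxidation state +2 gives a d⁶ configuration for Fe²⁺.
Δ₀ < P, so pairing is avoided: the ground state is high-spin.
Configuration: t2g^4 e_g^2.
Unpaired electrons: 4.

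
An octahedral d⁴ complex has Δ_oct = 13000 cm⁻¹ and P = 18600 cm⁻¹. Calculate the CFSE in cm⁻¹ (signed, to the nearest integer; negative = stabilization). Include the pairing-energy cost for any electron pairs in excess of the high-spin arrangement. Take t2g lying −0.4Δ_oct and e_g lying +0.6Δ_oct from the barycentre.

With Δ_oct < P the complex is high-spin.
That gives t2g^3 e_g^1.
Orbital CFSE = -0.6Δ_oct = -0.6 × 13000 = -7800 cm⁻¹.
High-spin has no excess pairs, so no pairing correction applies.

-7800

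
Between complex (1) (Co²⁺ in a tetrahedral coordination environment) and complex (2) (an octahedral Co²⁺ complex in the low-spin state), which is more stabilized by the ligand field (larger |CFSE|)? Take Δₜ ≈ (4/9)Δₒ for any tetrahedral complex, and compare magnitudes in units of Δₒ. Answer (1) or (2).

(1): Co²⁺: group 9, so d-count = 9 − 2 = 7; With tetrahedral geometry the complex is necessarily high-spin; e^4 t2^3, CFSE = -1.2Δₜ ≈ -0.53Δₒ.
(2): Co²⁺: group 9, so d-count = 9 − 2 = 7; t₂g⁶ eg¹, CFSE = -1.8Δₒ.
So (2) has the larger |CFSE|.

(2)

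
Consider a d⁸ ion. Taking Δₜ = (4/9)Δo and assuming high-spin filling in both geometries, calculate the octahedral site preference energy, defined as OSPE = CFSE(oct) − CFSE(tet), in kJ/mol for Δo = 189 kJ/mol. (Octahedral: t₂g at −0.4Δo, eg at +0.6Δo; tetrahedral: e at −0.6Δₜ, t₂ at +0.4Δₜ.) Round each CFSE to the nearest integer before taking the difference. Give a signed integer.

-160

In an octahedral site d⁸ (HS) is t2g^6 e_g^2, giving CFSE(oct) = -1.2Δo = -227 kJ/mol.
In a tetrahedral site the filling is e^4 t2^4: CFSE(tet) = -0.8Δₜ = -0.8 × (4/9)(189) = -67 kJ/mol.
OSPE = CFSE(oct) − CFSE(tet) = -227 − (-67) = -160 kJ/mol.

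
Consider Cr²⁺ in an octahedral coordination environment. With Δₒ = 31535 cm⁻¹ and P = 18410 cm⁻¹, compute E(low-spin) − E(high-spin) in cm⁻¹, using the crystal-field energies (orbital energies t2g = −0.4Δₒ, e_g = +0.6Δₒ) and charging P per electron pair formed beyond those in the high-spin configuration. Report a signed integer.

Cr²⁺: group 6, so d-count = 6 − 2 = 4.
High-spin d⁴ fills as t2g^3 e_g^1 with CFSE 3(−0.4) + 1(+0.6) = -0.6Δₒ = -18921 cm⁻¹.
Low-spin t2g^4 e_g^0 gives -1.6Δₒ = -50456 cm⁻¹, but forming 1 extra pair costs 1P = 18410 cm⁻¹, so E(LS) = -50456 + 18410 = -32046 cm⁻¹.
Thus E(LS) − E(HS) = -13125 cm⁻¹.

-13125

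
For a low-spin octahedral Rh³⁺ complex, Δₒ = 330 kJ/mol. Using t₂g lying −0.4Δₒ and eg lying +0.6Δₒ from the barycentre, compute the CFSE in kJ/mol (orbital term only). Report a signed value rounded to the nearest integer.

-792

Rh sits in group 9; removing 3 electrons leaves Rh³⁺ with 9 − 3 = 6 d electrons.
The d⁶ electrons fill as t₂g⁶ eg⁰.
Orbital CFSE = 6(-0.4) + 0(0.6) = -2.4Δₒ = -2.4 × 330 = -792 kJ/mol.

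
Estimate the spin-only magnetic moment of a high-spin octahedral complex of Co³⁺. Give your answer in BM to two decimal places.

Co sits in group 9; removing 3 electrons leaves Co³⁺ with 9 − 3 = 6 d electrons.
Configuration: t2g^4 e_g^2 → 4 unpaired electrons.
μ(spin-only) = √[4(4+2)] = √24 ≈ 4.90 BM.

4.90 BM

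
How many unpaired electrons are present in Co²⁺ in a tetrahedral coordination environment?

3

Co²⁺: group 9, so d-count = 9 − 2 = 7.
Tetrahedral fields are weak (Δₜ ≈ 4/9 Δₒ), so electrons fill high-spin.
Configuration: e^4 t2^3, giving 3 unpaired electrons.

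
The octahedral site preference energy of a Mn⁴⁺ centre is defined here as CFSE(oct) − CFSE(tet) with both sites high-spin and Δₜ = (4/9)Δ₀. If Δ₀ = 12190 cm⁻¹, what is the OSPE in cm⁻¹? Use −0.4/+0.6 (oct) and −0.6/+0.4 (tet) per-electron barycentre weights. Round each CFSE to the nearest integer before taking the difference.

-10294

Mn⁴⁺: group 7, so d-count = 7 − 4 = 3.
Octahedral (high-spin): t₂g³ eg⁰, CFSE = 3(−0.4) + 0(+0.6) = -1.2Δ₀ = -1.2 × 12190 = -14628 cm⁻¹.
Tetrahedral e² t₂¹ gives -0.8Δₜ = -0.8 × (4/9) × 12190 = -4334 cm⁻¹.
OSPE = CFSE(oct) − CFSE(tet) = -14628 − (-4334) = -10294 cm⁻¹.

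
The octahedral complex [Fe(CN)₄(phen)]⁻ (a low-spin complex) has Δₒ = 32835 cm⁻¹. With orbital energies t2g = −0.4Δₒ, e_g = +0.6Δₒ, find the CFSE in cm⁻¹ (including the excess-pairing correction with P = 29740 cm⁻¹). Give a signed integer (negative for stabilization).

-6190

Ligand charges: 4×(-1) from CN⁻ and 1×(+0) from phen sum to -4; with overall charge -1, Fe is +3.
Group 8 minus oxidation state +3 gives a d⁵ configuration for Fe³⁺.
The d⁵ electrons fill as t2g^5 e_g^0.
CFSE(orbital) = 5×(-0.4Δₒ) + 0×(0.6Δₒ) = -2.0Δₒ; with Δₒ = 32835 cm⁻¹ that is -65670 cm⁻¹.
Pairing penalty: 2 pairs vs 0 in the high-spin reference → 2 extra × P = 59480 cm⁻¹.
Net CFSE = -65670 + 59480 = -6190 cm⁻¹.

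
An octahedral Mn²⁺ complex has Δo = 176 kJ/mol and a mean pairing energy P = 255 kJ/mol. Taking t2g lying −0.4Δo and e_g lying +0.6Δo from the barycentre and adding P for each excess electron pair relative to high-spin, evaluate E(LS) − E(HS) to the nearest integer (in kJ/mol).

Mn sits in group 7; removing 2 electrons leaves Mn²⁺ with 7 − 2 = 5 d electrons.
High-spin: t2g^3 e_g^2, CFSE = 0.0Δo = 0 kJ/mol.
Low-spin: t2g^5 e_g^0, orbital CFSE = -2.0Δo = -352 kJ/mol; plus 2 excess pairs × P = +510 kJ/mol; total 158 kJ/mol.
E(LS) − E(HS) = 158 − (0) = 158 kJ/mol.

158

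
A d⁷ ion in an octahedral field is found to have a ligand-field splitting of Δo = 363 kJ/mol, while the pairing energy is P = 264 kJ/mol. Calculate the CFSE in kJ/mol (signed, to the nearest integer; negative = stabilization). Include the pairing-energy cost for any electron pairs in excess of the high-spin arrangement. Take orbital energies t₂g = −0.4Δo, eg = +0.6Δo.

-389

With Δo > P the complex is low-spin.
Filling d⁷ accordingly: t₂g⁶ eg¹.
Orbital CFSE = -1.8Δo = -1.8 × 363 = -653 kJ/mol.
Excess pairs vs high-spin: 3 − 2 = 1; pairing cost = +264 kJ/mol.
Net CFSE = -653 + 264 = -389 kJ/mol.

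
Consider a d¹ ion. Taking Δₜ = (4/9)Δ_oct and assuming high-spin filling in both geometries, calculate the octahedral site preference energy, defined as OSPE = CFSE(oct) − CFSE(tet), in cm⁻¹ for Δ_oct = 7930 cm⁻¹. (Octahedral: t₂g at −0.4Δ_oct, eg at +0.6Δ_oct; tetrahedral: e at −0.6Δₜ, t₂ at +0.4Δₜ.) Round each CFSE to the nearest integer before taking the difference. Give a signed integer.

-1057

In an octahedral site d¹ (HS) is t₂g¹ eg⁰, giving CFSE(oct) = -0.4Δ_oct = -3172 cm⁻¹.
In a tetrahedral site the filling is e¹ t₂⁰: CFSE(tet) = -0.6Δₜ = -0.6 × (4/9)(7930) = -2115 cm⁻¹.
OSPE = CFSE(oct) − CFSE(tet) = -3172 − (-2115) = -1057 cm⁻¹.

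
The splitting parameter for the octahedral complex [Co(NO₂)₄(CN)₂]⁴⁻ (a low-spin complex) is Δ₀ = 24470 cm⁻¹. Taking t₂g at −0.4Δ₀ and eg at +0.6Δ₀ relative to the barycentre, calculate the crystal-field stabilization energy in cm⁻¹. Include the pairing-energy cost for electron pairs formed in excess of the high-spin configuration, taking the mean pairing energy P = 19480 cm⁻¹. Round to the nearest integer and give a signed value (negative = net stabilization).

Ligand charges: 4×(-1) from NO₂⁻ and 2×(-1) from CN⁻ sum to -6; with overall charge -4, Co is +2.
Co sits in group 9; removing 2 electrons leaves Co²⁺ with 9 − 2 = 7 d electrons.
Electron filling gives t₂g⁶ eg¹.
The orbital stabilization is -1.8Δ₀ = -1.8 × 24470 = -44046 cm⁻¹.
High-spin d⁷ would be t₂g⁵ eg² with 2 pairs; low-spin has 3, so 1 excess pair costs +1P = +19480 cm⁻¹.
Overall CFSE = -44046 + 19480 = -24566 cm⁻¹.

-24566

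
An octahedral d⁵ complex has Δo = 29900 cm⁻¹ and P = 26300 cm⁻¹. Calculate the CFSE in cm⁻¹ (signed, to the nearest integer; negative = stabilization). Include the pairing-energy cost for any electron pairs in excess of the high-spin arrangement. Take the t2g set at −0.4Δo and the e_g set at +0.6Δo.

-7200

With Δo > P the complex is low-spin.
Filling d⁵ accordingly: t2g^5 e_g^0.
Orbital CFSE = -2.0Δo = -2.0 × 29900 = -59800 cm⁻¹.
Excess pairs vs high-spin: 2 − 0 = 2; pairing cost = +52600 cm⁻¹.
Net CFSE = -59800 + 52600 = -7200 cm⁻¹.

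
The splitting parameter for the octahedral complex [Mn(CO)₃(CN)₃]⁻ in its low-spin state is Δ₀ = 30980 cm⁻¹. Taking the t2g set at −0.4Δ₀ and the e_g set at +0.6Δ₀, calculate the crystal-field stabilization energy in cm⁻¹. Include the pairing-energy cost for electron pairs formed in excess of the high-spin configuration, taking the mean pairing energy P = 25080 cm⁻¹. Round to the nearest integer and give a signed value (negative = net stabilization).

-11800

Ligand charges: 3×(+0) from CO and 3×(-1) from CN⁻ sum to -3; with overall charge -1, Mn is +2.
Mn sits in group 7; removing 2 electrons leaves Mn²⁺ with 7 − 2 = 5 d electrons.
Electron filling gives t2g^5 e_g^0.
CFSE(orbital) = 5×(-0.4Δ₀) + 0×(0.6Δ₀) = -2.0Δ₀; with Δ₀ = 30980 cm⁻¹ that is -61960 cm⁻¹.
Pairing penalty: 2 pairs vs 0 in the high-spin reference → 2 extra × P = 50160 cm⁻¹.
Overall CFSE = -61960 + 50160 = -11800 cm⁻¹.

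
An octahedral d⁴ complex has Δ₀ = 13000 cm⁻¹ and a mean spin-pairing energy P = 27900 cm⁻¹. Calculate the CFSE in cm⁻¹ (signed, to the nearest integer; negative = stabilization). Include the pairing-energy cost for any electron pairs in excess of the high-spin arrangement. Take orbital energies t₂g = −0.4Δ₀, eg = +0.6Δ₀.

-7800

Since Δ₀ = 13000 cm⁻¹ < P = 27900 cm⁻¹, the complex adopts the high-spin configuration.
That gives t₂g³ eg¹.
Orbital CFSE = -0.6Δ₀ = -0.6 × 13000 = -7800 cm⁻¹.
High-spin has no excess pairs, so no pairing correction applies.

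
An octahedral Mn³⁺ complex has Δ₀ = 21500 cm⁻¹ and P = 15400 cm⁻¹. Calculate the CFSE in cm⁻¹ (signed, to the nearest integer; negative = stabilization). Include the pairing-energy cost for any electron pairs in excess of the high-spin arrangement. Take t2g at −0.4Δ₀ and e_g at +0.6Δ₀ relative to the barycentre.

-19000

Mn is in group 7, so Mn³⁺ is d⁴ (7 − 3 = 4).
With Δ₀ > P the complex is low-spin.
Configuration: t2g^4 e_g^0.
Orbital CFSE = -1.6Δ₀ = -1.6 × 21500 = -34400 cm⁻¹.
Excess pairs vs high-spin: 1 − 0 = 1; pairing cost = +15400 cm⁻¹.
Net CFSE = -34400 + 15400 = -19000 cm⁻¹.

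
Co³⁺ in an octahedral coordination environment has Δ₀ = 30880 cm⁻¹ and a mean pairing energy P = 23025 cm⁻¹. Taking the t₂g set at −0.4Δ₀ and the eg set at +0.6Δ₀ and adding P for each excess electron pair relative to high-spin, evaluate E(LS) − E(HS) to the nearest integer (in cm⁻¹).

Group 9 minus oxidation state +3 gives a d⁶ configuration for Co³⁺.
High-spin: t₂g⁴ eg², CFSE = -0.4Δ₀ = -12352 cm⁻¹.
For low-spin the configuration is t₂g⁶ eg⁰: orbital energy -2.4 × 30880 = -74112 cm⁻¹, and 2 additional pairs relative to high-spin add 46050 cm⁻¹, giving -28062 cm⁻¹.
The difference is -28062 − (-12352) = -15710 cm⁻¹, so low-spin lies lower.

-15710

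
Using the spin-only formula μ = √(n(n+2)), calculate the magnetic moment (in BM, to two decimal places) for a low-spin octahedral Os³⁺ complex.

Os sits in group 8; removing 3 electrons leaves Os³⁺ with 8 − 3 = 5 d electrons.
Configuration: t₂g⁵ eg⁰ → 1 unpaired electron.
μ(spin-only) = √[1(1+2)] = √3 ≈ 1.73 BM.

1.73 BM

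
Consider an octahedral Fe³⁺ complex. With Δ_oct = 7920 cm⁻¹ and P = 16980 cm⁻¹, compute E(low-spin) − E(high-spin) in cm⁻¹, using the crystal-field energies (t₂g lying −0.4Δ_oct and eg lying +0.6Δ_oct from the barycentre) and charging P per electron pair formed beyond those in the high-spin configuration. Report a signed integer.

Fe sits in group 8; removing 3 electrons leaves Fe³⁺ with 8 − 3 = 5 d electrons.
In the high-spin limit (t₂g³ eg²) the orbital term is 0.0Δ_oct = 0 cm⁻¹, with no excess pairing.
Low-spin: t₂g⁵ eg⁰, orbital CFSE = -2.0Δ_oct = -15840 cm⁻¹; plus 2 excess pairs × P = +33960 cm⁻¹; total 18120 cm⁻¹.
E(LS) − E(HS) = 18120 − (0) = 18120 cm⁻¹.

18120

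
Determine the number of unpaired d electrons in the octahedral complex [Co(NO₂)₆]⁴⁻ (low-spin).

Each NO₂⁻ contributes -1; 6 × (-1) = -6. With overall charge -4, Co is in the +2 oxidation state.
Co²⁺: group 9, so d-count = 9 − 2 = 7.
Configuration: t₂g⁶ eg¹, giving 1 unpaired electron.

1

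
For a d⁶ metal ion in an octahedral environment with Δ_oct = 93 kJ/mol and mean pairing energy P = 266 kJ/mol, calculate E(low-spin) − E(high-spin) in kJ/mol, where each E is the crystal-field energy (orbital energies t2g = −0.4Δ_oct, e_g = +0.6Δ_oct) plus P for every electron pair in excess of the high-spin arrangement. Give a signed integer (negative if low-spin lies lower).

High-spin: t2g^4 e_g^2, CFSE = -0.4Δ_oct = -37 kJ/mol.
Low-spin t2g^6 e_g^0 gives -2.4Δ_oct = -223 kJ/mol, but forming 2 extra pairs costs 2P = 532 kJ/mol, so E(LS) = -223 + 532 = 309 kJ/mol.
E(LS) − E(HS) = 309 − (-37) = 346 kJ/mol.

346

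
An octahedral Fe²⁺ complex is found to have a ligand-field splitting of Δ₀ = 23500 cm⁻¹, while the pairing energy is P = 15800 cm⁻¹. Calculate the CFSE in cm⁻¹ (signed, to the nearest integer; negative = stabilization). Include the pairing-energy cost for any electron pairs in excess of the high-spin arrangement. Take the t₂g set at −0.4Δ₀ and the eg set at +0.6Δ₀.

Fe²⁺: group 8, so d-count = 8 − 2 = 6.
Since Δ₀ = 23500 cm⁻¹ > P = 15800 cm⁻¹, the complex adopts the low-spin configuration.
Filling d⁶ accordingly: t₂g⁶ eg⁰.
Orbital CFSE = -2.4Δ₀ = -2.4 × 23500 = -56400 cm⁻¹.
Excess pairs vs high-spin: 3 − 1 = 2; pairing cost = +31600 cm⁻¹.
Net CFSE = -56400 + 31600 = -24800 cm⁻¹.

-24800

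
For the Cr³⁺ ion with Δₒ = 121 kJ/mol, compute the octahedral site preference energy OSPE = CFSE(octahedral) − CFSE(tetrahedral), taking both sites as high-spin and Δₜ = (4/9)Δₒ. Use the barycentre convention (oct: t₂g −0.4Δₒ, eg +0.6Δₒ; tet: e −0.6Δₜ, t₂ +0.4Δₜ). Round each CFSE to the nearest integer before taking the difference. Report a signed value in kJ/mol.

Cr is in group 6, so Cr³⁺ is d³ (6 − 3 = 3).
Octahedral high-spin t₂g³ eg⁰: CFSE = -1.2 × 121 = -145 kJ/mol.
Tetrahedral e² t₂¹ gives -0.8Δₜ = -0.8 × (4/9) × 121 = -43 kJ/mol.
Subtracting, OSPE = -145 − (-43) = -102 kJ/mol.

-102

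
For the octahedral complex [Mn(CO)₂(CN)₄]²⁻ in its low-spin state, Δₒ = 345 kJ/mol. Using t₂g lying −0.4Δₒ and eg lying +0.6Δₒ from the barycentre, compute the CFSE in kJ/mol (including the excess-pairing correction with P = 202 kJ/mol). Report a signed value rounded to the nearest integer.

Ligand charges: 2×(+0) from CO and 4×(-1) from CN⁻ sum to -4; with overall charge -2, Mn is +2.
Mn²⁺: group 7, so d-count = 7 − 2 = 5.
Electron filling gives t₂g⁵ eg⁰.
The orbital stabilization is -2.0Δₒ = -2.0 × 345 = -690 kJ/mol.
Relative to high-spin t₂g³ eg² (0 paired), the low-spin configuration has 2 additional pairs, contributing +2 × 202 = +404 kJ/mol.
Combining: -690 + 404 = -286 kJ/mol.

-286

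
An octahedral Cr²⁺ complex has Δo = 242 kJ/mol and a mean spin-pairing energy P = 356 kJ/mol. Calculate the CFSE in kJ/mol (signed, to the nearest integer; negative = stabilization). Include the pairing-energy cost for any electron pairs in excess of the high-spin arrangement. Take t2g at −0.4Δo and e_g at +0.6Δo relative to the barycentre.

-145

Cr²⁺: group 6, so d-count = 6 − 2 = 4.
With Δo < P the complex is high-spin.
Configuration: t2g^3 e_g^1.
Orbital CFSE = -0.6Δo = -0.6 × 242 = -145 kJ/mol.
High-spin has no excess pairs, so no pairing correction applies.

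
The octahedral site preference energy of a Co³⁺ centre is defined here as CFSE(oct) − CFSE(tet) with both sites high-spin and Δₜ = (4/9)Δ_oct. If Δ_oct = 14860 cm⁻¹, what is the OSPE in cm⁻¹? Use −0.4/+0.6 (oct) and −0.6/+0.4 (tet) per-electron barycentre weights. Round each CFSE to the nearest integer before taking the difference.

Co is in group 9, so Co³⁺ is d⁶ (9 − 3 = 6).
Octahedral high-spin t2g^4 e_g^2: CFSE = -0.4 × 14860 = -5944 cm⁻¹.
Tetrahedral e^3 t2^3 gives -0.6Δₜ = -0.6 × (4/9) × 14860 = -3963 cm⁻¹.
OSPE = CFSE(oct) − CFSE(tet) = -5944 − (-3963) = -1981 cm⁻¹.

-1981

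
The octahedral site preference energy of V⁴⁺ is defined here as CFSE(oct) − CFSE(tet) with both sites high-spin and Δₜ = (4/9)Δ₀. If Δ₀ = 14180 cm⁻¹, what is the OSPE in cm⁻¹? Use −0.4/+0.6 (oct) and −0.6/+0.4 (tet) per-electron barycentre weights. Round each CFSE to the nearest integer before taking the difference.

V is in group 5, so V⁴⁺ is d¹ (5 − 4 = 1).
Octahedral high-spin t₂g¹ eg⁰: CFSE = -0.4 × 14180 = -5672 cm⁻¹.
Tetrahedral: e¹ t₂⁰, CFSE = 1(−0.6) + 0(+0.4) = -0.6Δₜ = -0.6 × (4/9) × 14180 = -3781 cm⁻¹.
OSPE = -5672 − (-3781) = -1891 cm⁻¹.

-1891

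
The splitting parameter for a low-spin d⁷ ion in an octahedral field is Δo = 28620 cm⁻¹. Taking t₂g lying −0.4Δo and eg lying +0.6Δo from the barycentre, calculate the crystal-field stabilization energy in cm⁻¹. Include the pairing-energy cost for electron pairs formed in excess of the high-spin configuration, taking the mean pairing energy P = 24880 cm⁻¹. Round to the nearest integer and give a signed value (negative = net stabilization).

Electron filling gives t₂g⁶ eg¹.
The orbital stabilization is -1.8Δo = -1.8 × 28620 = -51516 cm⁻¹.
High-spin d⁷ would be t₂g⁵ eg² with 2 pairs; low-spin has 3, so 1 excess pair costs +1P = +24880 cm⁻¹.
Combining: -51516 + 24880 = -26636 cm⁻¹.

-26636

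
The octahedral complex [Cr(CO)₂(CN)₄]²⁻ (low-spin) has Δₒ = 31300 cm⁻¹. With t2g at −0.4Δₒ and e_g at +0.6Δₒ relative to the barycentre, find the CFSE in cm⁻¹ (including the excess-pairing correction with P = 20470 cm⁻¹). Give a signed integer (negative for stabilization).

-29610

Ligand charges: 2×(+0) from CO and 4×(-1) from CN⁻ sum to -4; with overall charge -2, Cr is +2.
Cr²⁺: group 6, so d-count = 6 − 2 = 4.
The d⁴ electrons fill as t2g^4 e_g^0.
Orbital CFSE = 4(-0.4) + 0(0.6) = -1.6Δₒ = -1.6 × 31300 = -50080 cm⁻¹.
Pairing penalty: 1 pair vs 0 in the high-spin reference → 1 extra × P = 20470 cm⁻¹.
Overall CFSE = -50080 + 20470 = -29610 cm⁻¹.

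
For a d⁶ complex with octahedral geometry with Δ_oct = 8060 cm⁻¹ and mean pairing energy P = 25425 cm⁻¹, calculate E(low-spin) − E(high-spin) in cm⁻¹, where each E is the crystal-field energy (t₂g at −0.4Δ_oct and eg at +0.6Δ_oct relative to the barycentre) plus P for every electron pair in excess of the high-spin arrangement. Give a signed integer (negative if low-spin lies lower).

34730

High-spin: t₂g⁴ eg², CFSE = -0.4Δ_oct = -3224 cm⁻¹.
Low-spin t₂g⁶ eg⁰ gives -2.4Δ_oct = -19344 cm⁻¹, but forming 2 extra pairs costs 2P = 50850 cm⁻¹, so E(LS) = -19344 + 50850 = 31506 cm⁻¹.
Thus E(LS) − E(HS) = 34730 cm⁻¹.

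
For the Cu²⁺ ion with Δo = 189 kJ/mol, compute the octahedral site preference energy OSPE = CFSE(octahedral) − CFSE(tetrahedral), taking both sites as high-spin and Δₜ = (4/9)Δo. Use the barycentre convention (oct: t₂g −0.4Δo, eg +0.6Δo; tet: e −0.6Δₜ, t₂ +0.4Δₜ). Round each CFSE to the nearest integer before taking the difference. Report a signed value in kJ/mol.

-79

Group 11 minus oxidation state +2 gives a d⁹ configuration for Cu²⁺.
In an octahedral site d⁹ (HS) is t₂g⁶ eg³, giving CFSE(oct) = -0.6Δo = -113 kJ/mol.
Tetrahedral: e⁴ t₂⁵, CFSE = 4(−0.6) + 5(+0.4) = -0.4Δₜ = -0.4 × (4/9) × 189 = -34 kJ/mol.
OSPE = CFSE(oct) − CFSE(tet) = -113 − (-34) = -79 kJ/mol.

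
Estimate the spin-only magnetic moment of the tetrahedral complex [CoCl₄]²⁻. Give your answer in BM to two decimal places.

3.87 BM

Each Cl⁻ contributes -1; 4 × (-1) = -4. With overall charge -2, Co is in the +2 oxidation state.
Co²⁺: group 9, so d-count = 9 − 2 = 7.
Tetrahedral fields are weak (Δₜ ≈ 4/9 Δₒ), so electrons fill high-spin.
Configuration: e⁴ t₂³ → 3 unpaired electrons.
μ(spin-only) = √[3(3+2)] = √15 ≈ 3.87 BM.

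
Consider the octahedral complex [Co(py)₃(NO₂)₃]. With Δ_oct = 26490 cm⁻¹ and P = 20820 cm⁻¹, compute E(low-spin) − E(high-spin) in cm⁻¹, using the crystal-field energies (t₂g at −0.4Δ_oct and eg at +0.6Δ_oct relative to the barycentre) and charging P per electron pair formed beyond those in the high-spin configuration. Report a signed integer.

-11340

Ligand charges: 3×(+0) from py and 3×(-1) from NO₂⁻ sum to -3; with overall charge +0, Co is +3.
Co³⁺: group 9, so d-count = 9 − 3 = 6.
In the high-spin limit (t₂g⁴ eg²) the orbital term is -0.4Δ_oct = -10596 cm⁻¹, with no excess pairing.
Low-spin: t₂g⁶ eg⁰, orbital CFSE = -2.4Δ_oct = -63576 cm⁻¹; plus 2 excess pairs × P = +41640 cm⁻¹; total -21936 cm⁻¹.
Thus E(LS) − E(HS) = -11340 cm⁻¹.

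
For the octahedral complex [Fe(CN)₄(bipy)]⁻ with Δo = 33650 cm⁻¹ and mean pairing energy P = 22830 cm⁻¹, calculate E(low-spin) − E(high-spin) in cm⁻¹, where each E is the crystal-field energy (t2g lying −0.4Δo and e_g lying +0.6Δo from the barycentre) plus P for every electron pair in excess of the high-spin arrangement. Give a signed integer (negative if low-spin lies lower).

-21640

Ligand charges: 4×(-1) from CN⁻ and 1×(+0) from bipy sum to -4; with overall charge -1, Fe is +3.
Fe sits in group 8; removing 3 electrons leaves Fe³⁺ with 8 − 3 = 5 d electrons.
High-spin: t2g^3 e_g^2, CFSE = 0.0Δo = 0 cm⁻¹.
Low-spin: t2g^5 e_g^0, orbital CFSE = -2.0Δo = -67300 cm⁻¹; plus 2 excess pairs × P = +45660 cm⁻¹; total -21640 cm⁻¹.
Thus E(LS) − E(HS) = -21640 cm⁻¹.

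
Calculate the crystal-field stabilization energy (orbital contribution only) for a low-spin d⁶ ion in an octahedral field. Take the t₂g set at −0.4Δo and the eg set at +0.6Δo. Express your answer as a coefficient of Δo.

Configuration: t₂g⁶ eg⁰.
CFSE = 6(-0.4Δo) + 0(0.6Δo) = -2.4Δo + 0.0Δo = -2.4Δo.

-2.4 Δo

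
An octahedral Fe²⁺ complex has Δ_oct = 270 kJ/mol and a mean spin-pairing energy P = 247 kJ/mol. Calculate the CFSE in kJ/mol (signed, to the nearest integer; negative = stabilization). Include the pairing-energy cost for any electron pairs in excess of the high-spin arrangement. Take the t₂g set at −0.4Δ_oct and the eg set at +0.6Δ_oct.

Fe is in group 8, so Fe²⁺ is d⁶ (8 − 2 = 6).
With Δ_oct > P the complex is low-spin.
That gives t₂g⁶ eg⁰.
Orbital CFSE = -2.4Δ_oct = -2.4 × 270 = -648 kJ/mol.
Excess pairs vs high-spin: 3 − 1 = 2; pairing cost = +494 kJ/mol.
Net CFSE = -648 + 494 = -154 kJ/mol.

-154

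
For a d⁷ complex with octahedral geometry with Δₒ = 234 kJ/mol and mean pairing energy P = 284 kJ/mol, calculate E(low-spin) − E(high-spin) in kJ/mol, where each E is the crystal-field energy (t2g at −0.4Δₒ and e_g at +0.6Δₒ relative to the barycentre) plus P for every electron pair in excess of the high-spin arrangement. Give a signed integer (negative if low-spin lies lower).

In the high-spin limit (t2g^5 e_g^2) the orbital term is -0.8Δₒ = -187 kJ/mol, with no excess pairing.
For low-spin the configuration is t2g^6 e_g^1: orbital energy -1.8 × 234 = -421 kJ/mol, and 1 additional pair relative to high-spin adds 284 kJ/mol, giving -137 kJ/mol.
E(LS) − E(HS) = -137 − (-187) = 50 kJ/mol.

50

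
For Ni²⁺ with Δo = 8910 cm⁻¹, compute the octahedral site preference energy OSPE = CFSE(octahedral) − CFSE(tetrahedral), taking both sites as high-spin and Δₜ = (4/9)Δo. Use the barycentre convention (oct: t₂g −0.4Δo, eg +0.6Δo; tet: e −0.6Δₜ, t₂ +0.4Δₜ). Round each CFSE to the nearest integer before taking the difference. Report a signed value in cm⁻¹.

-7524

Ni is in group 10, so Ni²⁺ is d⁸ (10 − 2 = 8).
Octahedral high-spin t2g^6 e_g^2: CFSE = -1.2 × 8910 = -10692 cm⁻¹.
Tetrahedral: e^4 t2^4, CFSE = 4(−0.6) + 4(+0.4) = -0.8Δₜ = -0.8 × (4/9) × 8910 = -3168 cm⁻¹.
OSPE = CFSE(oct) − CFSE(tet) = -10692 − (-3168) = -7524 cm⁻¹.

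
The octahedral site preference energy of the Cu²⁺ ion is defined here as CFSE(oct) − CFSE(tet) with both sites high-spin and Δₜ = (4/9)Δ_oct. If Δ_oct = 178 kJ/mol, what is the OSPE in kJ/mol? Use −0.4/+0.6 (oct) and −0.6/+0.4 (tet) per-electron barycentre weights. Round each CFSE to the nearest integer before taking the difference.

Cu²⁺: group 11, so d-count = 11 − 2 = 9.
In an octahedral site d⁹ (HS) is t2g^6 e_g^3, giving CFSE(oct) = -0.6Δ_oct = -107 kJ/mol.
Tetrahedral: e^4 t2^5, CFSE = 4(−0.6) + 5(+0.4) = -0.4Δₜ = -0.4 × (4/9) × 178 = -32 kJ/mol.
OSPE = CFSE(oct) − CFSE(tet) = -107 − (-32) = -75 kJ/mol.

-75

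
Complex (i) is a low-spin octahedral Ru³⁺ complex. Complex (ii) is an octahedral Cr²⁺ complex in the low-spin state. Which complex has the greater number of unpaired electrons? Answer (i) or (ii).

(i): Ru is in group 8, so Ru³⁺ is d⁵ (8 − 3 = 5); t2g^5 e_g^0 → 1 unpaired.
(ii): Cr²⁺: group 6, so d-count = 6 − 2 = 4; t2g^4 e_g^0 → 2 unpaired.
So (ii) has more unpaired electrons.

(ii)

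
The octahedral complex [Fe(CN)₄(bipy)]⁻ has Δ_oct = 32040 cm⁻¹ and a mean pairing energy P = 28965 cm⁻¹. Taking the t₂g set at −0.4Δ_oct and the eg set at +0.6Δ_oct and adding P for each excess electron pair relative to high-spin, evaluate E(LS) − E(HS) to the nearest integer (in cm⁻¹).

Ligand charges: 4×(-1) from CN⁻ and 1×(+0) from bipy sum to -4; with overall charge -1, Fe is +3.
Fe³⁺: group 8, so d-count = 8 − 3 = 5.
High-spin: t₂g³ eg², CFSE = 0.0Δ_oct = 0 cm⁻¹.
Low-spin: t₂g⁵ eg⁰, orbital CFSE = -2.0Δ_oct = -64080 cm⁻¹; plus 2 excess pairs × P = +57930 cm⁻¹; total -6150 cm⁻¹.
The difference is -6150 − (0) = -6150 cm⁻¹, so low-spin lies lower.

-6150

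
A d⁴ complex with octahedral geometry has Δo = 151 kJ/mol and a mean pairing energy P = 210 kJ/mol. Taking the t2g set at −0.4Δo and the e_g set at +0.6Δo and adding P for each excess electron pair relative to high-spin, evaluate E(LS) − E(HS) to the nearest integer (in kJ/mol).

High-spin: t2g^3 e_g^1, CFSE = -0.6Δo = -91 kJ/mol.
For low-spin the configuration is t2g^4 e_g^0: orbital energy -1.6 × 151 = -242 kJ/mol, and 1 additional pair relative to high-spin adds 210 kJ/mol, giving -32 kJ/mol.
Thus E(LS) − E(HS) = 59 kJ/mol.

59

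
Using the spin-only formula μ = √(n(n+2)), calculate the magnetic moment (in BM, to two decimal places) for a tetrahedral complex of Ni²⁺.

2.83 BM

Group 10 minus oxidation state +2 gives a d⁸ configuration for Ni²⁺.
Tetrahedral splitting is small, so the complex is high-spin.
Configuration: e⁴ t₂⁴ → 2 unpaired electrons.
μ(spin-only) = √[2(2+2)] = √8 ≈ 2.83 BM.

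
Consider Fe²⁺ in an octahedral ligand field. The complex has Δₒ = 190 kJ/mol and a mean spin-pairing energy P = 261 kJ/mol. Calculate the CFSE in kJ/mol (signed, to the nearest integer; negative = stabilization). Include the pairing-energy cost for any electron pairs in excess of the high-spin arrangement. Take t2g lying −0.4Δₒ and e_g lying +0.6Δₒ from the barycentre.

Fe is in group 8, so Fe²⁺ is d⁶ (8 − 2 = 6).
Δₒ < P, so pairing is avoided: the ground state is high-spin.
That gives t2g^4 e_g^2.
Orbital CFSE = -0.4Δₒ = -0.4 × 190 = -76 kJ/mol.
High-spin has no excess pairs, so no pairing correction applies.

-76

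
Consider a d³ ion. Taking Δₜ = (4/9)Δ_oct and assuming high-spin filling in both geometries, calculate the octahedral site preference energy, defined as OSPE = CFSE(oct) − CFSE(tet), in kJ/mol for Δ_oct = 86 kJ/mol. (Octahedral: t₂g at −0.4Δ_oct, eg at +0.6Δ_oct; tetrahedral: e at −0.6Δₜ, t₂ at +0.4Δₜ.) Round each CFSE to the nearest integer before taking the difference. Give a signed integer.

Octahedral high-spin t2g^3 e_g^0: CFSE = -1.2 × 86 = -103 kJ/mol.
Tetrahedral: e^2 t2^1, CFSE = 2(−0.6) + 1(+0.4) = -0.8Δₜ = -0.8 × (4/9) × 86 = -31 kJ/mol.
OSPE = CFSE(oct) − CFSE(tet) = -103 − (-31) = -72 kJ/mol.

-72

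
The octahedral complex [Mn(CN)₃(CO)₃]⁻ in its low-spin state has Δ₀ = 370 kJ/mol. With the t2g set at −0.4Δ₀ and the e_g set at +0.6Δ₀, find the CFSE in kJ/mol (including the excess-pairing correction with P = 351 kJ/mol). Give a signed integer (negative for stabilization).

-38

Ligand charges: 3×(-1) from CN⁻ and 3×(+0) from CO sum to -3; with overall charge -1, Mn is +2.
Mn sits in group 7; removing 2 electrons leaves Mn²⁺ with 7 − 2 = 5 d electrons.
Electron filling gives t2g^5 e_g^0.
CFSE(orbital) = 5×(-0.4Δ₀) + 0×(0.6Δ₀) = -2.0Δ₀; with Δ₀ = 370 kJ/mol that is -740 kJ/mol.
Pairing penalty: 2 pairs vs 0 in the high-spin reference → 2 extra × P = 702 kJ/mol.
Overall CFSE = -740 + 702 = -38 kJ/mol.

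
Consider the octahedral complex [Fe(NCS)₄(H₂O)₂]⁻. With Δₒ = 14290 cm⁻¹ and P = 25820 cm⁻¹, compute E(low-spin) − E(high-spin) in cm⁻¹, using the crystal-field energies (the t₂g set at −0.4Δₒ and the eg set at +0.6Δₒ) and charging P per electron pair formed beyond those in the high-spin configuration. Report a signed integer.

23060

Ligand charges: 4×(-1) from NCS⁻ and 2×(+0) from H₂O sum to -4; with overall charge -1, Fe is +3.
Group 8 minus oxidation state +3 gives a d⁵ configuration for Fe³⁺.
In the high-spin limit (t₂g³ eg²) the orbital term is 0.0Δₒ = 0 cm⁻¹, with no excess pairing.
Low-spin: t₂g⁵ eg⁰, orbital CFSE = -2.0Δₒ = -28580 cm⁻¹; plus 2 excess pairs × P = +51640 cm⁻¹; total 23060 cm⁻¹.
E(LS) − E(HS) = 23060 − (0) = 23060 cm⁻¹.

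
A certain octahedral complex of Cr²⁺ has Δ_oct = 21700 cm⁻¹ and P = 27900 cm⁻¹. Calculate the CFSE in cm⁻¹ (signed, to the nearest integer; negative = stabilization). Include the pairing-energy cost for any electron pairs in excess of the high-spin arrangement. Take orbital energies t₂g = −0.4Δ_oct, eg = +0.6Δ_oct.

-13020

Group 6 minus oxidation state +2 gives a d⁴ configuration for Cr²⁺.
Δ_oct < P, so pairing is avoided: the ground state is high-spin.
Configuration: t₂g³ eg¹.
Orbital CFSE = -0.6Δ_oct = -0.6 × 21700 = -13020 cm⁻¹.
High-spin has no excess pairs, so no pairing correction applies.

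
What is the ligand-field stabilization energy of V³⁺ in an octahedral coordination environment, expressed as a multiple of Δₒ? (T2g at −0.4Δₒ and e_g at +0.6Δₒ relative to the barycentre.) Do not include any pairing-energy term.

Group 5 minus oxidation state +3 gives a d² configuration for V³⁺.
For octahedral d² the high- and low-spin configurations coincide.
Configuration: t2g^2 e_g^0.
CFSE = 2(-0.4Δₒ) + 0(0.6Δₒ) = -0.8Δₒ + 0.0Δₒ = -0.8Δₒ.

-0.8 Δₒ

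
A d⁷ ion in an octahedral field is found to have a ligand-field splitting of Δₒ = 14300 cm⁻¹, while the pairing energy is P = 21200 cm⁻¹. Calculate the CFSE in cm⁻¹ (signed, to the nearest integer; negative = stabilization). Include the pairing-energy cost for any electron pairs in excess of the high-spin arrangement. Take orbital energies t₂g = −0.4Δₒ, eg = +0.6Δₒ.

-11440

Δₒ < P, so pairing is avoided: the ground state is high-spin.
Configuration: t₂g⁵ eg².
Orbital CFSE = -0.8Δₒ = -0.8 × 14300 = -11440 cm⁻¹.
High-spin has no excess pairs, so no pairing correction applies.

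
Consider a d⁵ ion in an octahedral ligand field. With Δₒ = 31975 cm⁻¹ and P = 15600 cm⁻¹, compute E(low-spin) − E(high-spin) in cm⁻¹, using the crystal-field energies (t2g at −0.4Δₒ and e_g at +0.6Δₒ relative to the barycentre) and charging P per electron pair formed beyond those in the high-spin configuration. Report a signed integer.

-32750

In the high-spin limit (t2g^3 e_g^2) the orbital term is 0.0Δₒ = 0 cm⁻¹, with no excess pairing.
For low-spin the configuration is t2g^5 e_g^0: orbital energy -2.0 × 31975 = -63950 cm⁻¹, and 2 additional pairs relative to high-spin add 31200 cm⁻¹, giving -32750 cm⁻¹.
E(LS) − E(HS) = -32750 − (0) = -32750 cm⁻¹.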